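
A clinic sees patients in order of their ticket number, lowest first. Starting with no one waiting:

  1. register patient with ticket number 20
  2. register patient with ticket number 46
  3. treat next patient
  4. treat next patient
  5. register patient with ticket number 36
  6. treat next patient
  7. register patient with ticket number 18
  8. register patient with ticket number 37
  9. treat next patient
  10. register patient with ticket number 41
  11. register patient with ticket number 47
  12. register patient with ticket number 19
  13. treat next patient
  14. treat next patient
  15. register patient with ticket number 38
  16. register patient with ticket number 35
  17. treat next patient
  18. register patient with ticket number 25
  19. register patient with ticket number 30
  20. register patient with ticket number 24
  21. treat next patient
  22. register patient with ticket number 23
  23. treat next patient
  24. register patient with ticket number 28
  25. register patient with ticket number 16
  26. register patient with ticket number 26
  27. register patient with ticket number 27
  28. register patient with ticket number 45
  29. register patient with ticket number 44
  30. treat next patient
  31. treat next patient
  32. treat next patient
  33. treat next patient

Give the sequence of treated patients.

insert 20 → {20}
insert 46 → {20, 46}
treat next patient → 20; now {46}
treat next patient → 46; now {}
insert 36 → {36}
treat next patient → 36; now {}
insert 18 → {18}
insert 37 → {18, 37}
treat next patient → 18; now {37}
insert 41 → {37, 41}
insert 47 → {37, 41, 47}
insert 19 → {19, 37, 41, 47}
treat next patient → 19; now {37, 41, 47}
treat next patient → 37; now {41, 47}
insert 38 → {38, 41, 47}
insert 35 → {35, 38, 41, 47}
treat next patient → 35; now {38, 41, 47}
insert 25 → {25, 38, 41, 47}
insert 30 → {25, 30, 38, 41, 47}
insert 24 → {24, 25, 30, 38, 41, 47}
treat next patient → 24; now {25, 30, 38, 41, 47}
insert 23 → {23, 25, 30, 38, 41, 47}
treat next patient → 23; now {25, 30, 38, 41, 47}
insert 28 → {25, 28, 30, 38, 41, 47}
insert 16 → {16, 25, 28, 30, 38, 41, 47}
insert 26 → {16, 25, 26, 28, 30, 38, 41, 47}
insert 27 → {16, 25, 26, 27, 28, 30, 38, 41, 47}
insert 45 → {16, 25, 26, 27, 28, 30, 38, 41, 45, 47}
insert 44 → {16, 25, 26, 27, 28, 30, 38, 41, 44, 45, 47}
treat next patient → 16; now {25, 26, 27, 28, 30, 38, 41, 44, 45, 47}
treat next patient → 25; now {26, 27, 28, 30, 38, 41, 44, 45, 47}
treat next patient → 26; now {27, 28, 30, 38, 41, 44, 45, 47}
treat next patient → 27; now {28, 30, 38, 41, 44, 45, 47}

20 → 46 → 36 → 18 → 19 → 37 → 35 → 24 → 23 → 16 → 25 → 26 → 27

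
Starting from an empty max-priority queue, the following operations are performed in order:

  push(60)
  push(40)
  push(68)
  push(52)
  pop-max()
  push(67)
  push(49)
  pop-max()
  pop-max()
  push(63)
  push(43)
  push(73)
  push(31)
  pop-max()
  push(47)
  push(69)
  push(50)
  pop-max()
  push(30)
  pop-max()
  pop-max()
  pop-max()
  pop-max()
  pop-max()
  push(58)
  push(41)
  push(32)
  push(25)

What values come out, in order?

[68, 67, 60, 73, 69, 63, 52, 50, 49, 47]

insert 60 → {60}
insert 40 → {60, 40}
insert 68 → {68, 60, 40}
insert 52 → {68, 60, 52, 40}
pop-max → 68; now {60, 52, 40}
insert 67 → {67, 60, 52, 40}
insert 49 → {67, 60, 52, 49, 40}
pop-max → 67; now {60, 52, 49, 40}
pop-max → 60; now {52, 49, 40}
insert 63 → {63, 52, 49, 40}
insert 43 → {63, 52, 49, 43, 40}
insert 73 → {73, 63, 52, 49, 43, 40}
insert 31 → {73, 63, 52, 49, 43, 40, 31}
pop-max → 73; now {63, 52, 49, 43, 40, 31}
insert 47 → {63, 52, 49, 47, 43, 40, 31}
insert 69 → {69, 63, 52, 49, 47, 43, 40, 31}
insert 50 → {69, 63, 52, 50, 49, 47, 43, 40, 31}
pop-max → 69; now {63, 52, 50, 49, 47, 43, 40, 31}
insert 30 → {63, 52, 50, 49, 47, 43, 40, 31, 30}
pop-max → 63; now {52, 50, 49, 47, 43, 40, 31, 30}
pop-max → 52; now {50, 49, 47, 43, 40, 31, 30}
pop-max → 50; now {49, 47, 43, 40, 31, 30}
pop-max → 49; now {47, 43, 40, 31, 30}
pop-max → 47; now {43, 40, 31, 30}
insert 58 → {58, 43, 40, 31, 30}
insert 41 → {58, 43, 41, 40, 31, 30}
insert 32 → {58, 43, 41, 40, 32, 31, 30}
insert 25 → {58, 43, 41, 40, 32, 31, 30, 25}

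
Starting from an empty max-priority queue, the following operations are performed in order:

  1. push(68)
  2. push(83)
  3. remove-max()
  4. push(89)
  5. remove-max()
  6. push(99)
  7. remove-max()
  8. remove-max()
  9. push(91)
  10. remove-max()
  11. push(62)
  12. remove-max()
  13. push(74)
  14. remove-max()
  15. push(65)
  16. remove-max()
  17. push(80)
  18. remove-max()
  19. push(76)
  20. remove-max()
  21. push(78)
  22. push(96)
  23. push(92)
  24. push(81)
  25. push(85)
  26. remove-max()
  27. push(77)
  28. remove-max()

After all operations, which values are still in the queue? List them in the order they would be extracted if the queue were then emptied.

85, 81, 78, 77

insert 68 → {68}
insert 83 → {83, 68}
remove-max → 83; now {68}
insert 89 → {89, 68}
remove-max → 89; now {68}
insert 99 → {99, 68}
remove-max → 99; now {68}
remove-max → 68; now {}
insert 91 → {91}
remove-max → 91; now {}
insert 62 → {62}
remove-max → 62; now {}
insert 74 → {74}
remove-max → 74; now {}
insert 65 → {65}
remove-max → 65; now {}
insert 80 → {80}
remove-max → 80; now {}
insert 76 → {76}
remove-max → 76; now {}
insert 78 → {78}
insert 96 → {96, 78}
insert 92 → {96, 92, 78}
insert 81 → {96, 92, 81, 78}
insert 85 → {96, 92, 85, 81, 78}
remove-max → 96; now {92, 85, 81, 78}
insert 77 → {92, 85, 81, 78, 77}
remove-max → 92; now {85, 81, 78, 77}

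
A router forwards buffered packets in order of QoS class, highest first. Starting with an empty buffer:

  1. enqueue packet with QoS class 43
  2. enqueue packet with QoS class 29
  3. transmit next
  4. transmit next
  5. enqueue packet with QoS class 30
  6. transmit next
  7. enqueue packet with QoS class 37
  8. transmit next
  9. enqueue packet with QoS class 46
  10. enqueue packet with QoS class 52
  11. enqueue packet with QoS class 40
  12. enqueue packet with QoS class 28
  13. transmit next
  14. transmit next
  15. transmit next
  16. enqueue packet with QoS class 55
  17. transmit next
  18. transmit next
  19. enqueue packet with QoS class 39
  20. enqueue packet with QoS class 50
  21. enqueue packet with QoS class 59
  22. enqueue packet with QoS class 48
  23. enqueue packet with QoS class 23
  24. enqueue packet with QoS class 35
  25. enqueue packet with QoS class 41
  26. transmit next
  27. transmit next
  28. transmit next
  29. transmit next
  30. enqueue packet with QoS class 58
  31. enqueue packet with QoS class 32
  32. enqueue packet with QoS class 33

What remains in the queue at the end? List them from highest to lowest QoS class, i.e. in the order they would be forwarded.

58 → 39 → 35 → 33 → 32 → 23

insert 43 → {43}
insert 29 → {43, 29}
transmit next → 43; now {29}
transmit next → 29; now {}
insert 30 → {30}
transmit next → 30; now {}
insert 37 → {37}
transmit next → 37; now {}
insert 46 → {46}
insert 52 → {52, 46}
insert 40 → {52, 46, 40}
insert 28 → {52, 46, 40, 28}
transmit next → 52; now {46, 40, 28}
transmit next → 46; now {40, 28}
transmit next → 40; now {28}
insert 55 → {55, 28}
transmit next → 55; now {28}
transmit next → 28; now {}
insert 39 → {39}
insert 50 → {50, 39}
insert 59 → {59, 50, 39}
insert 48 → {59, 50, 48, 39}
insert 23 → {59, 50, 48, 39, 23}
insert 35 → {59, 50, 48, 39, 35, 23}
insert 41 → {59, 50, 48, 41, 39, 35, 23}
transmit next → 59; now {50, 48, 41, 39, 35, 23}
transmit next → 50; now {48, 41, 39, 35, 23}
transmit next → 48; now {41, 39, 35, 23}
transmit next → 41; now {39, 35, 23}
insert 58 → {58, 39, 35, 23}
insert 32 → {58, 39, 35, 32, 23}
insert 33 → {58, 39, 35, 33, 32, 23}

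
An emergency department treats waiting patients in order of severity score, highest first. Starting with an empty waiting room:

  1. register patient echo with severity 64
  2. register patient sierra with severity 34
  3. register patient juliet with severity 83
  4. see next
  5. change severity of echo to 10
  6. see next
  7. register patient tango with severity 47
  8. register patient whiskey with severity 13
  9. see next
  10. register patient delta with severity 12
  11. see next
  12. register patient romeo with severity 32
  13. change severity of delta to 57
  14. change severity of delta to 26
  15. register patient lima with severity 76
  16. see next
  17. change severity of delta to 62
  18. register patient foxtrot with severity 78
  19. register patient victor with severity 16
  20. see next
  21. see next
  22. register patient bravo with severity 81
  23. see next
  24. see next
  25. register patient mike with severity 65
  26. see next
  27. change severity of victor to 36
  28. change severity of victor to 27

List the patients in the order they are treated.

juliet → sierra → tango → whiskey → lima → foxtrot → delta → bravo → romeo → mike

add echo (severity 64) → {echo:64}
add sierra (severity 34) → {echo:64, sierra:34}
add juliet (severity 83) → {juliet:83, echo:64, sierra:34}
see next → juliet; now {echo:64, sierra:34}
update echo to severity 10 → {sierra:34, echo:10}
see next → sierra; now {echo:10}
add tango (severity 47) → {tango:47, echo:10}
add whiskey (severity 13) → {tango:47, whiskey:13, echo:10}
see next → tango; now {whiskey:13, echo:10}
add delta (severity 12) → {whiskey:13, delta:12, echo:10}
see next → whiskey; now {delta:12, echo:10}
add romeo (severity 32) → {romeo:32, delta:12, echo:10}
update delta to severity 57 → {delta:57, romeo:32, echo:10}
update delta to severity 26 → {romeo:32, delta:26, echo:10}
add lima (severity 76) → {lima:76, romeo:32, delta:26, echo:10}
see next → lima; now {romeo:32, delta:26, echo:10}
update delta to severity 62 → {delta:62, romeo:32, echo:10}
add foxtrot (severity 78) → {foxtrot:78, delta:62, romeo:32, echo:10}
add victor (severity 16) → {foxtrot:78, delta:62, romeo:32, victor:16, echo:10}
see next → foxtrot; now {delta:62, romeo:32, victor:16, echo:10}
see next → delta; now {romeo:32, victor:16, echo:10}
add bravo (severity 81) → {bravo:81, romeo:32, victor:16, echo:10}
see next → bravo; now {romeo:32, victor:16, echo:10}
see next → romeo; now {victor:16, echo:10}
add mike (severity 65) → {mike:65, victor:16, echo:10}
see next → mike; now {victor:16, echo:10}
update victor to severity 36 → {victor:36, echo:10}
update victor to severity 27 → {victor:27, echo:10}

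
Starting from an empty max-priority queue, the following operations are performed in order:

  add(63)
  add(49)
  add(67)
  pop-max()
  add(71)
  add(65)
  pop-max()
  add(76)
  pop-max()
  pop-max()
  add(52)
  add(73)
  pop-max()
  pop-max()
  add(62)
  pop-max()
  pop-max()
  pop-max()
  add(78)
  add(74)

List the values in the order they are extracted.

insert 63 → {63}
insert 49 → {63, 49}
insert 67 → {67, 63, 49}
pop-max → 67; now {63, 49}
insert 71 → {71, 63, 49}
insert 65 → {71, 65, 63, 49}
pop-max → 71; now {65, 63, 49}
insert 76 → {76, 65, 63, 49}
pop-max → 76; now {65, 63, 49}
pop-max → 65; now {63, 49}
insert 52 → {63, 52, 49}
insert 73 → {73, 63, 52, 49}
pop-max → 73; now {63, 52, 49}
pop-max → 63; now {52, 49}
insert 62 → {62, 52, 49}
pop-max → 62; now {52, 49}
pop-max → 52; now {49}
pop-max → 49; now {}
insert 78 → {78}
insert 74 → {78, 74}

[67, 71, 76, 65, 73, 63, 62, 52, 49]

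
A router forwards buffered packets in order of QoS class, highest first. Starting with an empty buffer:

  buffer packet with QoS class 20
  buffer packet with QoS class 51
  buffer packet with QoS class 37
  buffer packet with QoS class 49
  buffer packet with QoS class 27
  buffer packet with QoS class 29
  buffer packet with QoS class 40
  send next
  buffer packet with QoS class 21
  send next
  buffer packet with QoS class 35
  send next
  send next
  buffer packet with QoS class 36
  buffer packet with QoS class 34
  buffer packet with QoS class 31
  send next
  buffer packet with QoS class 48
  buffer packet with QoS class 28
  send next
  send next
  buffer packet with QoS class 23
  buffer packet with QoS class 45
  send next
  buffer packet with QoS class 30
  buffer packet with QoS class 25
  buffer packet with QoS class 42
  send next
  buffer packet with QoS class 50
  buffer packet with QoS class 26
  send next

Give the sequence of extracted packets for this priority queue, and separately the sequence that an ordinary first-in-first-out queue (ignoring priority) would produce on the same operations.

priority queue: 51 → 49 → 40 → 37 → 36 → 48 → 35 → 45 → 42 → 50; FIFO queue: [20, 51, 37, 49, 27, 29, 40, 21, 35, 36]

insert 20 → {20}
insert 51 → {51, 20}
insert 37 → {51, 37, 20}
insert 49 → {51, 49, 37, 20}
insert 27 → {51, 49, 37, 27, 20}
insert 29 → {51, 49, 37, 29, 27, 20}
insert 40 → {51, 49, 40, 37, 29, 27, 20}
send next → 51; now {49, 40, 37, 29, 27, 20}
insert 21 → {49, 40, 37, 29, 27, 21, 20}
send next → 49; now {40, 37, 29, 27, 21, 20}
insert 35 → {40, 37, 35, 29, 27, 21, 20}
send next → 40; now {37, 35, 29, 27, 21, 20}
send next → 37; now {35, 29, 27, 21, 20}
insert 36 → {36, 35, 29, 27, 21, 20}
insert 34 → {36, 35, 34, 29, 27, 21, 20}
insert 31 → {36, 35, 34, 31, 29, 27, 21, 20}
send next → 36; now {35, 34, 31, 29, 27, 21, 20}
insert 48 → {48, 35, 34, 31, 29, 27, 21, 20}
insert 28 → {48, 35, 34, 31, 29, 28, 27, 21, 20}
send next → 48; now {35, 34, 31, 29, 28, 27, 21, 20}
send next → 35; now {34, 31, 29, 28, 27, 21, 20}
insert 23 → {34, 31, 29, 28, 27, 23, 21, 20}
insert 45 → {45, 34, 31, 29, 28, 27, 23, 21, 20}
send next → 45; now {34, 31, 29, 28, 27, 23, 21, 20}
insert 30 → {34, 31, 30, 29, 28, 27, 23, 21, 20}
insert 25 → {34, 31, 30, 29, 28, 27, 25, 23, 21, 20}
insert 42 → {42, 34, 31, 30, 29, 28, 27, 25, 23, 21, 20}
send next → 42; now {34, 31, 30, 29, 28, 27, 25, 23, 21, 20}
insert 50 → {50, 34, 31, 30, 29, 28, 27, 25, 23, 21, 20}
insert 26 → {50, 34, 31, 30, 29, 28, 27, 26, 25, 23, 21, 20}
send next → 50; now {34, 31, 30, 29, 28, 27, 26, 25, 23, 21, 20}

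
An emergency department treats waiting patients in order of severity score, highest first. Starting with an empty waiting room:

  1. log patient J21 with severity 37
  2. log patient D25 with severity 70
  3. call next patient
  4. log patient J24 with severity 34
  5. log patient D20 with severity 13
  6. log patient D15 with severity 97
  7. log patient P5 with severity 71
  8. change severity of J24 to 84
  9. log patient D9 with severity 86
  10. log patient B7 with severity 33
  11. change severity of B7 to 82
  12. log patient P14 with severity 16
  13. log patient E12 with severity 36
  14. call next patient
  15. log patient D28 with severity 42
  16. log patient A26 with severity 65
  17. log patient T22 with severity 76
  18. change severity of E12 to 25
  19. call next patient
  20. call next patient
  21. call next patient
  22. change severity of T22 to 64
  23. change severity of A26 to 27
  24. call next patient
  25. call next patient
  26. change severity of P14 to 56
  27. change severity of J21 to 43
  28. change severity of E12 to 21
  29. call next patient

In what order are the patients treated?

[D25, D15, D9, J24, B7, P5, T22, P14]

add J21 (severity 37) → {J21:37}
add D25 (severity 70) → {D25:70, J21:37}
call next patient → D25; now {J21:37}
add J24 (severity 34) → {J21:37, J24:34}
add D20 (severity 13) → {J21:37, J24:34, D20:13}
add D15 (severity 97) → {D15:97, J21:37, J24:34, D20:13}
add P5 (severity 71) → {D15:97, P5:71, J21:37, J24:34, D20:13}
update J24 to severity 84 → {D15:97, J24:84, P5:71, J21:37, D20:13}
add D9 (severity 86) → {D15:97, D9:86, J24:84, P5:71, J21:37, D20:13}
add B7 (severity 33) → {D15:97, D9:86, J24:84, P5:71, J21:37, B7:33, D20:13}
update B7 to severity 82 → {D15:97, D9:86, J24:84, B7:82, P5:71, J21:37, D20:13}
add P14 (severity 16) → {D15:97, D9:86, J24:84, B7:82, P5:71, J21:37, P14:16, D20:13}
add E12 (severity 36) → {D15:97, D9:86, J24:84, B7:82, P5:71, J21:37, E12:36, P14:16, D20:13}
call next patient → D15; now {D9:86, J24:84, B7:82, P5:71, J21:37, E12:36, P14:16, D20:13}
add D28 (severity 42) → {D9:86, J24:84, B7:82, P5:71, D28:42, J21:37, E12:36, P14:16, D20:13}
add A26 (severity 65) → {D9:86, J24:84, B7:82, P5:71, A26:65, D28:42, J21:37, E12:36, P14:16, D20:13}
add T22 (severity 76) → {D9:86, J24:84, B7:82, T22:76, P5:71, A26:65, D28:42, J21:37, E12:36, P14:16, D20:13}
update E12 to severity 25 → {D9:86, J24:84, B7:82, T22:76, P5:71, A26:65, D28:42, J21:37, E12:25, P14:16, D20:13}
call next patient → D9; now {J24:84, B7:82, T22:76, P5:71, A26:65, D28:42, J21:37, E12:25, P14:16, D20:13}
call next patient → J24; now {B7:82, T22:76, P5:71, A26:65, D28:42, J21:37, E12:25, P14:16, D20:13}
call next patient → B7; now {T22:76, P5:71, A26:65, D28:42, J21:37, E12:25, P14:16, D20:13}
update T22 to severity 64 → {P5:71, A26:65, T22:64, D28:42, J21:37, E12:25, P14:16, D20:13}
update A26 to severity 27 → {P5:71, T22:64, D28:42, J21:37, A26:27, E12:25, P14:16, D20:13}
call next patient → P5; now {T22:64, D28:42, J21:37, A26:27, E12:25, P14:16, D20:13}
call next patient → T22; now {D28:42, J21:37, A26:27, E12:25, P14:16, D20:13}
update P14 to severity 56 → {P14:56, D28:42, J21:37, A26:27, E12:25, D20:13}
update J21 to severity 43 → {P14:56, J21:43, D28:42, A26:27, E12:25, D20:13}
update E12 to severity 21 → {P14:56, J21:43, D28:42, A26:27, E12:21, D20:13}
call next patient → P14; now {J21:43, D28:42, A26:27, E12:21, D20:13}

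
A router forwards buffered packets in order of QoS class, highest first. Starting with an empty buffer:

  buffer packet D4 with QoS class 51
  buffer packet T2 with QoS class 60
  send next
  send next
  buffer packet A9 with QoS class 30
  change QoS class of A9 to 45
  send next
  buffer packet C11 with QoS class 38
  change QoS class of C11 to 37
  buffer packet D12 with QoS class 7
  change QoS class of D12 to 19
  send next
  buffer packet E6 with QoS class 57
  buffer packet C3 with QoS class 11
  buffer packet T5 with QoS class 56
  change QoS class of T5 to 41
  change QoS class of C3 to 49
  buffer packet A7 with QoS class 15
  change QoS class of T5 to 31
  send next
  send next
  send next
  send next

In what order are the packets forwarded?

T2, D4, A9, C11, E6, C3, T5, D12

add D4 (QoS class 51) → {D4:51}
add T2 (QoS class 60) → {T2:60, D4:51}
send next → T2; now {D4:51}
send next → D4; now {}
add A9 (QoS class 30) → {A9:30}
update A9 to QoS class 45 → {A9:45}
send next → A9; now {}
add C11 (QoS class 38) → {C11:38}
update C11 to QoS class 37 → {C11:37}
add D12 (QoS class 7) → {C11:37, D12:7}
update D12 to QoS class 19 → {C11:37, D12:19}
send next → C11; now {D12:19}
add E6 (QoS class 57) → {E6:57, D12:19}
add C3 (QoS class 11) → {E6:57, D12:19, C3:11}
add T5 (QoS class 56) → {E6:57, T5:56, D12:19, C3:11}
update T5 to QoS class 41 → {E6:57, T5:41, D12:19, C3:11}
update C3 to QoS class 49 → {E6:57, C3:49, T5:41, D12:19}
add A7 (QoS class 15) → {E6:57, C3:49, T5:41, D12:19, A7:15}
update T5 to QoS class 31 → {E6:57, C3:49, T5:31, D12:19, A7:15}
send next → E6; now {C3:49, T5:31, D12:19, A7:15}
send next → C3; now {T5:31, D12:19, A7:15}
send next → T5; now {D12:19, A7:15}
send next → D12; now {A7:15}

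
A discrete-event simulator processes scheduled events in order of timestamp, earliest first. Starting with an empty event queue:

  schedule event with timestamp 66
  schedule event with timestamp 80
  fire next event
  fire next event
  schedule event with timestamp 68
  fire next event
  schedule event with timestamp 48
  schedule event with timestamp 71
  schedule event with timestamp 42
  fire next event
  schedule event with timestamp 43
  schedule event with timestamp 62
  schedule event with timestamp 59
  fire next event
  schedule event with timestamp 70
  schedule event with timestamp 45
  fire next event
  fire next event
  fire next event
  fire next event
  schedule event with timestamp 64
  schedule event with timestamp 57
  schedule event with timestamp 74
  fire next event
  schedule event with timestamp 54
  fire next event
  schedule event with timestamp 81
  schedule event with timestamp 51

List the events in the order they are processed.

66, 80, 68, 42, 43, 45, 48, 59, 62, 57, 54

insert 66 → {66}
insert 80 → {66, 80}
fire next event → 66; now {80}
fire next event → 80; now {}
insert 68 → {68}
fire next event → 68; now {}
insert 48 → {48}
insert 71 → {48, 71}
insert 42 → {42, 48, 71}
fire next event → 42; now {48, 71}
insert 43 → {43, 48, 71}
insert 62 → {43, 48, 62, 71}
insert 59 → {43, 48, 59, 62, 71}
fire next event → 43; now {48, 59, 62, 71}
insert 70 → {48, 59, 62, 70, 71}
insert 45 → {45, 48, 59, 62, 70, 71}
fire next event → 45; now {48, 59, 62, 70, 71}
fire next event → 48; now {59, 62, 70, 71}
fire next event → 59; now {62, 70, 71}
fire next event → 62; now {70, 71}
insert 64 → {64, 70, 71}
insert 57 → {57, 64, 70, 71}
insert 74 → {57, 64, 70, 71, 74}
fire next event → 57; now {64, 70, 71, 74}
insert 54 → {54, 64, 70, 71, 74}
fire next event → 54; now {64, 70, 71, 74}
insert 81 → {64, 70, 71, 74, 81}
insert 51 → {51, 64, 70, 71, 74, 81}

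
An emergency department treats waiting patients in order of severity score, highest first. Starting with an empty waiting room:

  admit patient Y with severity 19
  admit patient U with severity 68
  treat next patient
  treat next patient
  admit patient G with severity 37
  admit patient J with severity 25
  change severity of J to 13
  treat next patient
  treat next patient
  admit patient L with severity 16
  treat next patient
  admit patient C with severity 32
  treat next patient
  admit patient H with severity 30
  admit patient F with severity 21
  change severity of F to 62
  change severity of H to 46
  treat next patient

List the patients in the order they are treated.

U → Y → G → J → L → C → F

add Y (severity 19) → {Y:19}
add U (severity 68) → {U:68, Y:19}
treat next patient → U; now {Y:19}
treat next patient → Y; now {}
add G (severity 37) → {G:37}
add J (severity 25) → {G:37, J:25}
update J to severity 13 → {G:37, J:13}
treat next patient → G; now {J:13}
treat next patient → J; now {}
add L (severity 16) → {L:16}
treat next patient → L; now {}
add C (severity 32) → {C:32}
treat next patient → C; now {}
add H (severity 30) → {H:30}
add F (severity 21) → {H:30, F:21}
update F to severity 62 → {F:62, H:30}
update H to severity 46 → {F:62, H:46}
treat next patient → F; now {H:46}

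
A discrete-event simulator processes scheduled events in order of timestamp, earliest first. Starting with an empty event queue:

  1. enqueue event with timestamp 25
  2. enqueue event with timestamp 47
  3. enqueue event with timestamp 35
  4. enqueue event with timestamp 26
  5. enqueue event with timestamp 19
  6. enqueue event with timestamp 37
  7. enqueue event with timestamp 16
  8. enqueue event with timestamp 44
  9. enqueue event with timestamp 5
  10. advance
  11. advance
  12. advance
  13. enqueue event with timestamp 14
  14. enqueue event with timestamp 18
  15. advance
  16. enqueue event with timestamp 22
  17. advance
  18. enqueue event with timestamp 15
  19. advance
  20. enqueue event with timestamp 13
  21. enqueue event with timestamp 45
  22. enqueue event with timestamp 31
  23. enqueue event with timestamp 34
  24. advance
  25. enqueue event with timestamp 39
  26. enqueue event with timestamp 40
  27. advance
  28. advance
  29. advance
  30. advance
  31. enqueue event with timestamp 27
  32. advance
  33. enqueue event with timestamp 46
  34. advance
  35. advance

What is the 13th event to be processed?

34

insert 25 → {25}
insert 47 → {25, 47}
insert 35 → {25, 35, 47}
insert 26 → {25, 26, 35, 47}
insert 19 → {19, 25, 26, 35, 47}
insert 37 → {19, 25, 26, 35, 37, 47}
insert 16 → {16, 19, 25, 26, 35, 37, 47}
insert 44 → {16, 19, 25, 26, 35, 37, 44, 47}
insert 5 → {5, 16, 19, 25, 26, 35, 37, 44, 47}
advance → 5; now {16, 19, 25, 26, 35, 37, 44, 47}
advance → 16; now {19, 25, 26, 35, 37, 44, 47}
advance → 19; now {25, 26, 35, 37, 44, 47}
insert 14 → {14, 25, 26, 35, 37, 44, 47}
insert 18 → {14, 18, 25, 26, 35, 37, 44, 47}
advance → 14; now {18, 25, 26, 35, 37, 44, 47}
insert 22 → {18, 22, 25, 26, 35, 37, 44, 47}
advance → 18; now {22, 25, 26, 35, 37, 44, 47}
insert 15 → {15, 22, 25, 26, 35, 37, 44, 47}
advance → 15; now {22, 25, 26, 35, 37, 44, 47}
insert 13 → {13, 22, 25, 26, 35, 37, 44, 47}
insert 45 → {13, 22, 25, 26, 35, 37, 44, 45, 47}
insert 31 → {13, 22, 25, 26, 31, 35, 37, 44, 45, 47}
insert 34 → {13, 22, 25, 26, 31, 34, 35, 37, 44, 45, 47}
advance → 13; now {22, 25, 26, 31, 34, 35, 37, 44, 45, 47}
insert 39 → {22, 25, 26, 31, 34, 35, 37, 39, 44, 45, 47}
insert 40 → {22, 25, 26, 31, 34, 35, 37, 39, 40, 44, 45, 47}
advance → 22; now {25, 26, 31, 34, 35, 37, 39, 40, 44, 45, 47}
advance → 25; now {26, 31, 34, 35, 37, 39, 40, 44, 45, 47}
advance → 26; now {31, 34, 35, 37, 39, 40, 44, 45, 47}
advance → 31; now {34, 35, 37, 39, 40, 44, 45, 47}
insert 27 → {27, 34, 35, 37, 39, 40, 44, 45, 47}
advance → 27; now {34, 35, 37, 39, 40, 44, 45, 47}
insert 46 → {34, 35, 37, 39, 40, 44, 45, 46, 47}
advance → 34; now {35, 37, 39, 40, 44, 45, 46, 47}
advance → 35; now {37, 39, 40, 44, 45, 46, 47}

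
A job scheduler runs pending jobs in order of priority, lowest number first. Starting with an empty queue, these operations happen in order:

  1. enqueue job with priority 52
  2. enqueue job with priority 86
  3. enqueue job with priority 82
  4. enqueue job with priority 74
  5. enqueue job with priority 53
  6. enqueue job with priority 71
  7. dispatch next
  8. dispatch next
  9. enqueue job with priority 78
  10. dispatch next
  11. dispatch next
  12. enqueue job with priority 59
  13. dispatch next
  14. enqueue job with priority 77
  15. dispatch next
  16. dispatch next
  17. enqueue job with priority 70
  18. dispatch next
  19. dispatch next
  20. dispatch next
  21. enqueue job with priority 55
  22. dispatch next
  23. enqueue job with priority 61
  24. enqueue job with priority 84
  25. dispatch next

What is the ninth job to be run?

82

insert 52 → {52}
insert 86 → {52, 86}
insert 82 → {52, 82, 86}
insert 74 → {52, 74, 82, 86}
insert 53 → {52, 53, 74, 82, 86}
insert 71 → {52, 53, 71, 74, 82, 86}
dispatch next → 52; now {53, 71, 74, 82, 86}
dispatch next → 53; now {71, 74, 82, 86}
insert 78 → {71, 74, 78, 82, 86}
dispatch next → 71; now {74, 78, 82, 86}
dispatch next → 74; now {78, 82, 86}
insert 59 → {59, 78, 82, 86}
dispatch next → 59; now {78, 82, 86}
insert 77 → {77, 78, 82, 86}
dispatch next → 77; now {78, 82, 86}
dispatch next → 78; now {82, 86}
insert 70 → {70, 82, 86}
dispatch next → 70; now {82, 86}
dispatch next → 82; now {86}
dispatch next → 86; now {}
insert 55 → {55}
dispatch next → 55; now {}
insert 61 → {61}
insert 84 → {61, 84}
dispatch next → 61; now {84}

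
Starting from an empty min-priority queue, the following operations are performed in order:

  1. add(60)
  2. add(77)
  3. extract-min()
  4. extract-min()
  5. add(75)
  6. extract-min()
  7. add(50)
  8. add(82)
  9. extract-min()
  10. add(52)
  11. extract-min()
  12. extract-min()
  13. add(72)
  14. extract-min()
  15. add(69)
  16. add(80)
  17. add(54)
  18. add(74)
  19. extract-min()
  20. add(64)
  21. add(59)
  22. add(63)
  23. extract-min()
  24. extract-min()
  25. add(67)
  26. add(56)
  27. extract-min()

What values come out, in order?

insert 60 → {60}
insert 77 → {60, 77}
extract-min → 60; now {77}
extract-min → 77; now {}
insert 75 → {75}
extract-min → 75; now {}
insert 50 → {50}
insert 82 → {50, 82}
extract-min → 50; now {82}
insert 52 → {52, 82}
extract-min → 52; now {82}
extract-min → 82; now {}
insert 72 → {72}
extract-min → 72; now {}
insert 69 → {69}
insert 80 → {69, 80}
insert 54 → {54, 69, 80}
insert 74 → {54, 69, 74, 80}
extract-min → 54; now {69, 74, 80}
insert 64 → {64, 69, 74, 80}
insert 59 → {59, 64, 69, 74, 80}
insert 63 → {59, 63, 64, 69, 74, 80}
extract-min → 59; now {63, 64, 69, 74, 80}
extract-min → 63; now {64, 69, 74, 80}
insert 67 → {64, 67, 69, 74, 80}
insert 56 → {56, 64, 67, 69, 74, 80}
extract-min → 56; now {64, 67, 69, 74, 80}

60, 77, 75, 50, 52, 82, 72, 54, 59, 63, 56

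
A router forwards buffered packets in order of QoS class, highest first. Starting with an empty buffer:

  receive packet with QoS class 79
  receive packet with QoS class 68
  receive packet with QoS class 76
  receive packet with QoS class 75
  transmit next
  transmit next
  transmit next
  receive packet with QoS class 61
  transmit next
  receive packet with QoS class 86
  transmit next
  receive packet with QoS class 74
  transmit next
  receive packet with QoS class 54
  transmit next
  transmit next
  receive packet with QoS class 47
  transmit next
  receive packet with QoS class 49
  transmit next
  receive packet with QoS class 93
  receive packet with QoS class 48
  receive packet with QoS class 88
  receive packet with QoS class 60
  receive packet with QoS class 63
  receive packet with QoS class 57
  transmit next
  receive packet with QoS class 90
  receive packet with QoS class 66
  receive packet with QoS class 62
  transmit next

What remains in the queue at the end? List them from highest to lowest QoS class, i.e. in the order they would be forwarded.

[88, 66, 63, 62, 60, 57, 48]

insert 79 → {79}
insert 68 → {79, 68}
insert 76 → {79, 76, 68}
insert 75 → {79, 76, 75, 68}
transmit next → 79; now {76, 75, 68}
transmit next → 76; now {75, 68}
transmit next → 75; now {68}
insert 61 → {68, 61}
transmit next → 68; now {61}
insert 86 → {86, 61}
transmit next → 86; now {61}
insert 74 → {74, 61}
transmit next → 74; now {61}
insert 54 → {61, 54}
transmit next → 61; now {54}
transmit next → 54; now {}
insert 47 → {47}
transmit next → 47; now {}
insert 49 → {49}
transmit next → 49; now {}
insert 93 → {93}
insert 48 → {93, 48}
insert 88 → {93, 88, 48}
insert 60 → {93, 88, 60, 48}
insert 63 → {93, 88, 63, 60, 48}
insert 57 → {93, 88, 63, 60, 57, 48}
transmit next → 93; now {88, 63, 60, 57, 48}
insert 90 → {90, 88, 63, 60, 57, 48}
insert 66 → {90, 88, 66, 63, 60, 57, 48}
insert 62 → {90, 88, 66, 63, 62, 60, 57, 48}
transmit next → 90; now {88, 66, 63, 62, 60, 57, 48}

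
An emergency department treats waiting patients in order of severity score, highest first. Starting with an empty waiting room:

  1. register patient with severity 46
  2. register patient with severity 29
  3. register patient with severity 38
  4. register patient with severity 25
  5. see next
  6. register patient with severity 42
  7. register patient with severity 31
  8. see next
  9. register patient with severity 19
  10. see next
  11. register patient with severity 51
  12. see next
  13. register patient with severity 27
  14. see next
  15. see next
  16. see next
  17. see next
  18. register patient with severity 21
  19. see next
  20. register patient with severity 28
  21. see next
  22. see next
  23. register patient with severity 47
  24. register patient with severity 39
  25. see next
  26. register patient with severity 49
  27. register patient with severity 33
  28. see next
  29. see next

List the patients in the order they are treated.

insert 46 → {46}
insert 29 → {46, 29}
insert 38 → {46, 38, 29}
insert 25 → {46, 38, 29, 25}
see next → 46; now {38, 29, 25}
insert 42 → {42, 38, 29, 25}
insert 31 → {42, 38, 31, 29, 25}
see next → 42; now {38, 31, 29, 25}
insert 19 → {38, 31, 29, 25, 19}
see next → 38; now {31, 29, 25, 19}
insert 51 → {51, 31, 29, 25, 19}
see next → 51; now {31, 29, 25, 19}
insert 27 → {31, 29, 27, 25, 19}
see next → 31; now {29, 27, 25, 19}
see next → 29; now {27, 25, 19}
see next → 27; now {25, 19}
see next → 25; now {19}
insert 21 → {21, 19}
see next → 21; now {19}
insert 28 → {28, 19}
see next → 28; now {19}
see next → 19; now {}
insert 47 → {47}
insert 39 → {47, 39}
see next → 47; now {39}
insert 49 → {49, 39}
insert 33 → {49, 39, 33}
see next → 49; now {39, 33}
see next → 39; now {33}

46 → 42 → 38 → 51 → 31 → 29 → 27 → 25 → 21 → 28 → 19 → 47 → 49 → 39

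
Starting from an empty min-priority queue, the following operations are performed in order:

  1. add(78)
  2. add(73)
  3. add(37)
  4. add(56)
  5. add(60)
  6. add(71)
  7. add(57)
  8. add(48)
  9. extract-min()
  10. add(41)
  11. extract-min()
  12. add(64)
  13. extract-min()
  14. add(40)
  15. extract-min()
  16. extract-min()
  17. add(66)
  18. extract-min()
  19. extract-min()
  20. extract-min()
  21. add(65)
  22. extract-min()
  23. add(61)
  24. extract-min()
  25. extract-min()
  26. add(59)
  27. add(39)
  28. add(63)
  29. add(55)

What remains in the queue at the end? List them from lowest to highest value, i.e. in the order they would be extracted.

insert 78 → {78}
insert 73 → {73, 78}
insert 37 → {37, 73, 78}
insert 56 → {37, 56, 73, 78}
insert 60 → {37, 56, 60, 73, 78}
insert 71 → {37, 56, 60, 71, 73, 78}
insert 57 → {37, 56, 57, 60, 71, 73, 78}
insert 48 → {37, 48, 56, 57, 60, 71, 73, 78}
extract-min → 37; now {48, 56, 57, 60, 71, 73, 78}
insert 41 → {41, 48, 56, 57, 60, 71, 73, 78}
extract-min → 41; now {48, 56, 57, 60, 71, 73, 78}
insert 64 → {48, 56, 57, 60, 64, 71, 73, 78}
extract-min → 48; now {56, 57, 60, 64, 71, 73, 78}
insert 40 → {40, 56, 57, 60, 64, 71, 73, 78}
extract-min → 40; now {56, 57, 60, 64, 71, 73, 78}
extract-min → 56; now {57, 60, 64, 71, 73, 78}
insert 66 → {57, 60, 64, 66, 71, 73, 78}
extract-min → 57; now {60, 64, 66, 71, 73, 78}
extract-min → 60; now {64, 66, 71, 73, 78}
extract-min → 64; now {66, 71, 73, 78}
insert 65 → {65, 66, 71, 73, 78}
extract-min → 65; now {66, 71, 73, 78}
insert 61 → {61, 66, 71, 73, 78}
extract-min → 61; now {66, 71, 73, 78}
extract-min → 66; now {71, 73, 78}
insert 59 → {59, 71, 73, 78}
insert 39 → {39, 59, 71, 73, 78}
insert 63 → {39, 59, 63, 71, 73, 78}
insert 55 → {39, 55, 59, 63, 71, 73, 78}

39 → 55 → 59 → 63 → 71 → 73 → 78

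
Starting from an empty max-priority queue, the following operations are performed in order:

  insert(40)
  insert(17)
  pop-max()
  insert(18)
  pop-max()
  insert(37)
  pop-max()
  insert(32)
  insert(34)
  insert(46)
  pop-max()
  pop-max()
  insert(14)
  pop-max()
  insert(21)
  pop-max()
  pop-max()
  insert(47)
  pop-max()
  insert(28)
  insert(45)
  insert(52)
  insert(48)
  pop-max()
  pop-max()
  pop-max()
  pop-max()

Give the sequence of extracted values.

insert 40 → {40}
insert 17 → {40, 17}
pop-max → 40; now {17}
insert 18 → {18, 17}
pop-max → 18; now {17}
insert 37 → {37, 17}
pop-max → 37; now {17}
insert 32 → {32, 17}
insert 34 → {34, 32, 17}
insert 46 → {46, 34, 32, 17}
pop-max → 46; now {34, 32, 17}
pop-max → 34; now {32, 17}
insert 14 → {32, 17, 14}
pop-max → 32; now {17, 14}
insert 21 → {21, 17, 14}
pop-max → 21; now {17, 14}
pop-max → 17; now {14}
insert 47 → {47, 14}
pop-max → 47; now {14}
insert 28 → {28, 14}
insert 45 → {45, 28, 14}
insert 52 → {52, 45, 28, 14}
insert 48 → {52, 48, 45, 28, 14}
pop-max → 52; now {48, 45, 28, 14}
pop-max → 48; now {45, 28, 14}
pop-max → 45; now {28, 14}
pop-max → 28; now {14}

40 → 18 → 37 → 46 → 34 → 32 → 21 → 17 → 47 → 52 → 48 → 45 → 28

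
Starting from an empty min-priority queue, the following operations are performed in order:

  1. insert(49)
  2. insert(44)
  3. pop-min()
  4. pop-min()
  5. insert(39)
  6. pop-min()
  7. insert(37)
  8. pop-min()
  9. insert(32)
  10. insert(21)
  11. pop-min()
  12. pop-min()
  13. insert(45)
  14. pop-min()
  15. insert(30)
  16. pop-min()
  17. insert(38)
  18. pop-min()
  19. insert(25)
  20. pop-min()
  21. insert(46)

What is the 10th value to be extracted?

insert 49 → {49}
insert 44 → {44, 49}
pop-min → 44; now {49}
pop-min → 49; now {}
insert 39 → {39}
pop-min → 39; now {}
insert 37 → {37}
pop-min → 37; now {}
insert 32 → {32}
insert 21 → {21, 32}
pop-min → 21; now {32}
pop-min → 32; now {}
insert 45 → {45}
pop-min → 45; now {}
insert 30 → {30}
pop-min → 30; now {}
insert 38 → {38}
pop-min → 38; now {}
insert 25 → {25}
pop-min → 25; now {}
insert 46 → {46}

25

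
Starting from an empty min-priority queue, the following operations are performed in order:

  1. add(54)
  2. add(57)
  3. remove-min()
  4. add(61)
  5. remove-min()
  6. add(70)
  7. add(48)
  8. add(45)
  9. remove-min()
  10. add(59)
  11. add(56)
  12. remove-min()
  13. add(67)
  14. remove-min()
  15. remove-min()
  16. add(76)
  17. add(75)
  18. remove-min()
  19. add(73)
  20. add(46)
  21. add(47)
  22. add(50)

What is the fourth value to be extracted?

insert 54 → {54}
insert 57 → {54, 57}
remove-min → 54; now {57}
insert 61 → {57, 61}
remove-min → 57; now {61}
insert 70 → {61, 70}
insert 48 → {48, 61, 70}
insert 45 → {45, 48, 61, 70}
remove-min → 45; now {48, 61, 70}
insert 59 → {48, 59, 61, 70}
insert 56 → {48, 56, 59, 61, 70}
remove-min → 48; now {56, 59, 61, 70}
insert 67 → {56, 59, 61, 67, 70}
remove-min → 56; now {59, 61, 67, 70}
remove-min → 59; now {61, 67, 70}
insert 76 → {61, 67, 70, 76}
insert 75 → {61, 67, 70, 75, 76}
remove-min → 61; now {67, 70, 75, 76}
insert 73 → {67, 70, 73, 75, 76}
insert 46 → {46, 67, 70, 73, 75, 76}
insert 47 → {46, 47, 67, 70, 73, 75, 76}
insert 50 → {46, 47, 50, 67, 70, 73, 75, 76}

48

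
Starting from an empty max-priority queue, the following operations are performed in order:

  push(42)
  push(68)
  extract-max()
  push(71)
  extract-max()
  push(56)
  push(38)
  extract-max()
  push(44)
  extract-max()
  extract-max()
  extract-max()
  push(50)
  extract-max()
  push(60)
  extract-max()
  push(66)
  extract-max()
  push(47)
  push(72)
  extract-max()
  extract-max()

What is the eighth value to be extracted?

60

insert 42 → {42}
insert 68 → {68, 42}
extract-max → 68; now {42}
insert 71 → {71, 42}
extract-max → 71; now {42}
insert 56 → {56, 42}
insert 38 → {56, 42, 38}
extract-max → 56; now {42, 38}
insert 44 → {44, 42, 38}
extract-max → 44; now {42, 38}
extract-max → 42; now {38}
extract-max → 38; now {}
insert 50 → {50}
extract-max → 50; now {}
insert 60 → {60}
extract-max → 60; now {}
insert 66 → {66}
extract-max → 66; now {}
insert 47 → {47}
insert 72 → {72, 47}
extract-max → 72; now {47}
extract-max → 47; now {}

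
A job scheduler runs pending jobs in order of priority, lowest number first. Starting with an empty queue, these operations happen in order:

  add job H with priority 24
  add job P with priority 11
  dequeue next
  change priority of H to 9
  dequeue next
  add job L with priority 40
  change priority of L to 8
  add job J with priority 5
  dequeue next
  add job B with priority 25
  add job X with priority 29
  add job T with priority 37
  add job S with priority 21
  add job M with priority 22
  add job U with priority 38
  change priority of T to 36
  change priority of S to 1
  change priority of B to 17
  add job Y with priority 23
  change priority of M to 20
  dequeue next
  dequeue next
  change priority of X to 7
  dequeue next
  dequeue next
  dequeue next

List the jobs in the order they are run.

add H (priority 24) → {H:24}
add P (priority 11) → {P:11, H:24}
dequeue next → P; now {H:24}
update H to priority 9 → {H:9}
dequeue next → H; now {}
add L (priority 40) → {L:40}
update L to priority 8 → {L:8}
add J (priority 5) → {J:5, L:8}
dequeue next → J; now {L:8}
add B (priority 25) → {L:8, B:25}
add X (priority 29) → {L:8, B:25, X:29}
add T (priority 37) → {L:8, B:25, X:29, T:37}
add S (priority 21) → {L:8, S:21, B:25, X:29, T:37}
add M (priority 22) → {L:8, S:21, M:22, B:25, X:29, T:37}
add U (priority 38) → {L:8, S:21, M:22, B:25, X:29, T:37, U:38}
update T to priority 36 → {L:8, S:21, M:22, B:25, X:29, T:36, U:38}
update S to priority 1 → {S:1, L:8, M:22, B:25, X:29, T:36, U:38}
update B to priority 17 → {S:1, L:8, B:17, M:22, X:29, T:36, U:38}
add Y (priority 23) → {S:1, L:8, B:17, M:22, Y:23, X:29, T:36, U:38}
update M to priority 20 → {S:1, L:8, B:17, M:20, Y:23, X:29, T:36, U:38}
dequeue next → S; now {L:8, B:17, M:20, Y:23, X:29, T:36, U:38}
dequeue next → L; now {B:17, M:20, Y:23, X:29, T:36, U:38}
update X to priority 7 → {X:7, B:17, M:20, Y:23, T:36, U:38}
dequeue next → X; now {B:17, M:20, Y:23, T:36, U:38}
dequeue next → B; now {M:20, Y:23, T:36, U:38}
dequeue next → M; now {Y:23, T:36, U:38}

[P, H, J, S, L, X, B, M]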